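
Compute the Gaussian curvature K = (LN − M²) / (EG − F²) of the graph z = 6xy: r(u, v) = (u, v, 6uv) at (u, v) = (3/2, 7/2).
K = -36/273529

Coefficients of the first fundamental form: E = 36*v^2 + 1, F = 36*u*v, G = 36*u^2 + 1.
Coefficients of the second fundamental form: L = 0, M = 6/sqrt(36*u^2 + 36*v^2 + 1), N = 0.
Assemble K = (LN − M²)/(EG − F²) = -36/(1296*u^4 + 2592*u^2*v^2 + 72*u^2 + 1296*v^4 + 72*v^2 + 1). At (u, v) = (3/2, 7/2): K = -36/273529.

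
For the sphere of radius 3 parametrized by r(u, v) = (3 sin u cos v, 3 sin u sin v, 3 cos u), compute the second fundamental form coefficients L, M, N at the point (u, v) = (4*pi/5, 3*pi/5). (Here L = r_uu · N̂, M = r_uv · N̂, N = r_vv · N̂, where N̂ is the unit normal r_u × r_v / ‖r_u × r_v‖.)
L = -3;  M = 0;  N = -15/8 + 3*sqrt(5)/8

Compute the unit normal N̂(u, v) = (sin(u)^2*cos(v)/Abs(sin(u)), sin(u)^2*sin(v)/Abs(sin(u)), sin(2*u)/(2*Abs(sin(u)))), and the second partials r_uu, r_uv, r_vv. Take dot products:
  L(u, v) = r_uu · N̂ = -3*sin(u)/Abs(sin(u)),
  M(u, v) = r_uv · N̂ = 0,
  N(u, v) = r_vv · N̂ = -3*sin(u)^3/Abs(sin(u)).
Evaluating at (u, v) = (4*pi/5, 3*pi/5):
  L = -3, M = 0, N = -15/8 + 3*sqrt(5)/8.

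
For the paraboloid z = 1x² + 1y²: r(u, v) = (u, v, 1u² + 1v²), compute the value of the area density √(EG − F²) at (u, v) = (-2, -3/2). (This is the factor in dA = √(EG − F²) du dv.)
√(EG − F²)|_{(-2, -3/2)} = sqrt(26)

E = 4*u^2 + 1, F = 4*u*v, G = 4*v^2 + 1, so EG − F² = 4*u^2 + 4*v^2 + 1. Taking the positive square root: √(EG − F²) = sqrt(4*u^2 + 4*v^2 + 1). At (u, v) = (-2, -3/2): sqrt(26).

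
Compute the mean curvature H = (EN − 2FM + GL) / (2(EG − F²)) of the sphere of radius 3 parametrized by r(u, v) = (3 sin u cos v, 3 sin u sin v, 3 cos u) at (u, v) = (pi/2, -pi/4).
H = -1/3

With E = 9, F = 0, G = 9*sin(u)^2, L = -3*sin(u)/Abs(sin(u)), M = 0, N = -3*sin(u)^3/Abs(sin(u)), assemble
  H = (EN − 2FM + GL) / (2(EG − F²)) = -sin(u)/(3*Abs(sin(u))).
At (u, v) = (pi/2, -pi/4): H = -1/3.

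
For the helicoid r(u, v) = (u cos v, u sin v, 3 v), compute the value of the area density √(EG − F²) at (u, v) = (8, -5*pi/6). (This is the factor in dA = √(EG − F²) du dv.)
√(EG − F²)|_{(8, -5*pi/6)} = sqrt(73)

E = 1, F = 0, G = u^2 + 9, so EG − F² = u^2 + 9. Taking the positive square root: √(EG − F²) = sqrt(u^2 + 9). At (u, v) = (8, -5*pi/6): sqrt(73).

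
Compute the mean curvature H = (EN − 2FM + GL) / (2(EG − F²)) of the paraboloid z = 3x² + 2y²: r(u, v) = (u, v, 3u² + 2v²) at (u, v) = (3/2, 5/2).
H = 467*sqrt(182)/33124

With E = 36*u^2 + 1, F = 24*u*v, G = 16*v^2 + 1, L = 6/sqrt(36*u^2 + 16*v^2 + 1), M = 0, N = 4/sqrt(36*u^2 + 16*v^2 + 1), assemble
  H = (EN − 2FM + GL) / (2(EG − F²)) = (72*u^2 + 48*v^2 + 5)/(36*u^2 + 16*v^2 + 1)^(3/2).
At (u, v) = (3/2, 5/2): H = 467*sqrt(182)/33124.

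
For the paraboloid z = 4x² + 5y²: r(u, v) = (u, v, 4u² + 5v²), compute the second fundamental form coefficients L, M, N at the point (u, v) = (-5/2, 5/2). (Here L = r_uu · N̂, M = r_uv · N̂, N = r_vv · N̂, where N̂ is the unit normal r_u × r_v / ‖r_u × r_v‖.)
L = 4*sqrt(114)/171;  M = 0;  N = 5*sqrt(114)/171

Compute the unit normal N̂(u, v) = (-8*u/sqrt(64*u^2 + 100*v^2 + 1), -10*v/sqrt(64*u^2 + 100*v^2 + 1), 1/sqrt(64*u^2 + 100*v^2 + 1)), and the second partials r_uu, r_uv, r_vv. Take dot products:
  L(u, v) = r_uu · N̂ = 8/sqrt(64*u^2 + 100*v^2 + 1),
  M(u, v) = r_uv · N̂ = 0,
  N(u, v) = r_vv · N̂ = 10/sqrt(64*u^2 + 100*v^2 + 1).
Evaluating at (u, v) = (-5/2, 5/2):
  L = 4*sqrt(114)/171, M = 0, N = 5*sqrt(114)/171.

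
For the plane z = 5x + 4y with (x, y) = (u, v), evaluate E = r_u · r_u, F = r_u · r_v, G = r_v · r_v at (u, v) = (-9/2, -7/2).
E = 26;  F = 20;  G = 17

Partials: r_u = (1, 0, 5), r_v = (0, 1, 4). As functions of (u, v):
  E = r_u · r_u = 26,
  F = r_u · r_v = 20,
  G = r_v · r_v = 17.
Evaluating at (u, v) = (-9/2, -7/2): E = 26, F = 20, G = 17.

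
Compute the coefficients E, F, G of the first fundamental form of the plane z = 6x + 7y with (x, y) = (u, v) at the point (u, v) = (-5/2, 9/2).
E = 37;  F = 42;  G = 50

Partials: r_u = (1, 0, 6), r_v = (0, 1, 7). As functions of (u, v):
  E = r_u · r_u = 37,
  F = r_u · r_v = 42,
  G = r_v · r_v = 50.
Evaluating at (u, v) = (-5/2, 9/2): E = 37, F = 42, G = 50.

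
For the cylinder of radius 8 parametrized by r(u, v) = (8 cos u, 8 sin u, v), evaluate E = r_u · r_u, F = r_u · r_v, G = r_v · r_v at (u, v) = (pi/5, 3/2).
E = 64;  F = 0;  G = 1

Partials: r_u = (-8*sin(u), 8*cos(u), 0), r_v = (0, 0, 1). As functions of (u, v):
  E = r_u · r_u = 64,
  F = r_u · r_v = 0,
  G = r_v · r_v = 1.
Evaluating at (u, v) = (pi/5, 3/2): E = 64, F = 0, G = 1.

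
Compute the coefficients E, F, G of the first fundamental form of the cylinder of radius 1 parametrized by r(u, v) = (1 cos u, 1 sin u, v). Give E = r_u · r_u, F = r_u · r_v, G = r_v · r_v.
E = 1;  F = 0;  G = 1

Compute partials: r_u = (-sin(u), cos(u), 0), r_v = (0, 0, 1). Then
  E = r_u · r_u = 1,
  F = r_u · r_v = 0,
  G = r_v · r_v = 1.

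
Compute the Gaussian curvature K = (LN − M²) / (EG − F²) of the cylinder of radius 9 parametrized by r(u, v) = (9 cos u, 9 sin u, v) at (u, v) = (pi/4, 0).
K = 0

Coefficients of the first fundamental form: E = 81, F = 0, G = 1.
Coefficients of the second fundamental form: L = -9, M = 0, N = 0.
Assemble K = (LN − M²)/(EG − F²) = 0. At (u, v) = (pi/4, 0): K = 0.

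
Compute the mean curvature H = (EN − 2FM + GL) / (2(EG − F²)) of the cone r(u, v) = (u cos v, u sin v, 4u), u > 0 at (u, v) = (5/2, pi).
H = 4*sqrt(17)/85

With E = 17, F = 0, G = u^2, L = 0, M = 0, N = 4*sqrt(17)*u^2/(17*Abs(u)), assemble
  H = (EN − 2FM + GL) / (2(EG − F²)) = 2*sqrt(17)/(17*Abs(u)).
At (u, v) = (5/2, pi): H = 4*sqrt(17)/85.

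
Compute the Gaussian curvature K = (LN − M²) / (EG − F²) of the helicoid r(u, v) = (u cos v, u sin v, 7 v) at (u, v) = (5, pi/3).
K = -49/5476

Coefficients of the first fundamental form: E = 1, F = 0, G = u^2 + 49.
Coefficients of the second fundamental form: L = 0, M = -7/sqrt(u^2 + 49), N = 0.
Assemble K = (LN − M²)/(EG − F²) = -49/(u^2 + 49)^2. At (u, v) = (5, pi/3): K = -49/5476.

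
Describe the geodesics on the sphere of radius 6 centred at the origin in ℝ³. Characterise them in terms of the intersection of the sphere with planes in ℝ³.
Geodesics on the sphere of radius 6 are great circles — circles of radius 6 obtained as the intersection of the sphere with planes through the origin (the centre of the sphere).

A curve α(t) of nonzero constant speed on the sphere of radius 6 is a geodesic iff its acceleration α̈ is everywhere normal to the surface, i.e. parallel to the radial vector α(t). Then d/dt(α × α̇) = α̇ × α̇ + α × α̈ = 0, so α × α̇ is a constant vector n ≠ 0 and α(t) · n = 0 for all t: α lies in the plane through the origin with normal n. The intersection of that plane with the sphere is a circle of radius 6 (a great circle). Conversely, a great circle traversed at constant speed has centripetal acceleration pointing at the origin, hence normal to the sphere, so every great circle is a geodesic.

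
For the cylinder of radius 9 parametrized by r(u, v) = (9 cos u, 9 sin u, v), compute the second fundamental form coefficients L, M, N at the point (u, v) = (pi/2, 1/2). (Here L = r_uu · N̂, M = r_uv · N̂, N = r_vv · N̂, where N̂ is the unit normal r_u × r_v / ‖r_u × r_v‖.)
L = -9;  M = 0;  N = 0

Compute the unit normal N̂(u, v) = (cos(u), sin(u), 0), and the second partials r_uu, r_uv, r_vv. Take dot products:
  L(u, v) = r_uu · N̂ = -9,
  M(u, v) = r_uv · N̂ = 0,
  N(u, v) = r_vv · N̂ = 0.
Evaluating at (u, v) = (pi/2, 1/2):
  L = -9, M = 0, N = 0.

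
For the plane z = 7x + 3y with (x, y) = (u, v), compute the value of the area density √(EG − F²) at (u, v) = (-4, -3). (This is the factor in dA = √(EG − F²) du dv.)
√(EG − F²)|_{(-4, -3)} = sqrt(59)

E = 50, F = 21, G = 10, so EG − F² = 59. Taking the positive square root: √(EG − F²) = sqrt(59). At (u, v) = (-4, -3): sqrt(59).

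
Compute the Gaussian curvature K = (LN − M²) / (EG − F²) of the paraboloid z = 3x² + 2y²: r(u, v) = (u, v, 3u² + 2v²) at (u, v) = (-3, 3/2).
K = 24/130321

Coefficients of the first fundamental form: E = 36*u^2 + 1, F = 24*u*v, G = 16*v^2 + 1.
Coefficients of the second fundamental form: L = 6/sqrt(36*u^2 + 16*v^2 + 1), M = 0, N = 4/sqrt(36*u^2 + 16*v^2 + 1).
Assemble K = (LN − M²)/(EG − F²) = 24/(1296*u^4 + 1152*u^2*v^2 + 72*u^2 + 256*v^4 + 32*v^2 + 1). At (u, v) = (-3, 3/2): K = 24/130321.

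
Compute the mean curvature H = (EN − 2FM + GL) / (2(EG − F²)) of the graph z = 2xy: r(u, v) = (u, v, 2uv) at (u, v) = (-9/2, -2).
H = -18*sqrt(2)/343

With E = 4*v^2 + 1, F = 4*u*v, G = 4*u^2 + 1, L = 0, M = 2/sqrt(4*u^2 + 4*v^2 + 1), N = 0, assemble
  H = (EN − 2FM + GL) / (2(EG − F²)) = -8*u*v/(4*u^2 + 4*v^2 + 1)^(3/2).
At (u, v) = (-9/2, -2): H = -18*sqrt(2)/343.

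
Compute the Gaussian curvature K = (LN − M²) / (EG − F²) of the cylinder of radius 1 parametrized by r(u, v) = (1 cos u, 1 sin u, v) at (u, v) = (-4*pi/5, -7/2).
K = 0

Coefficients of the first fundamental form: E = 1, F = 0, G = 1.
Coefficients of the second fundamental form: L = -1, M = 0, N = 0.
Assemble K = (LN − M²)/(EG − F²) = 0. At (u, v) = (-4*pi/5, -7/2): K = 0.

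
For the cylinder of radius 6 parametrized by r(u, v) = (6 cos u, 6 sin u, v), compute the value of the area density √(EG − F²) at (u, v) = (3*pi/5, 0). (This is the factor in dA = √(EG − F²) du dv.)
√(EG − F²)|_{(3*pi/5, 0)} = 6

E = 36, F = 0, G = 1, so EG − F² = 36. Taking the positive square root: √(EG − F²) = 6. At (u, v) = (3*pi/5, 0): 6.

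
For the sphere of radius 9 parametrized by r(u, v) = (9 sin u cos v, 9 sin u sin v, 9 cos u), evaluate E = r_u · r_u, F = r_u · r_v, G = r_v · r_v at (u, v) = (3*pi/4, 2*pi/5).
E = 81;  F = 0;  G = 81/2

Partials: r_u = (9*cos(u)*cos(v), 9*sin(v)*cos(u), -9*sin(u)), r_v = (-9*sin(u)*sin(v), 9*sin(u)*cos(v), 0). As functions of (u, v):
  E = r_u · r_u = 81,
  F = r_u · r_v = 0,
  G = r_v · r_v = 81*sin(u)^2.
Evaluating at (u, v) = (3*pi/4, 2*pi/5): E = 81, F = 0, G = 81/2.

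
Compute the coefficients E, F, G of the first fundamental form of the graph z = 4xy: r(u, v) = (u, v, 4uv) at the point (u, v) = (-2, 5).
E = 401;  F = -160;  G = 65

Partials: r_u = (1, 0, 4*v), r_v = (0, 1, 4*u). As functions of (u, v):
  E = r_u · r_u = 16*v^2 + 1,
  F = r_u · r_v = 16*u*v,
  G = r_v · r_v = 16*u^2 + 1.
Evaluating at (u, v) = (-2, 5): E = 401, F = -160, G = 65.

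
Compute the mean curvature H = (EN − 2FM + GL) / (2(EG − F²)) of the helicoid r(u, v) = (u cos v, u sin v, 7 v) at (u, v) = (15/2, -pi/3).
H = 0

With E = 1, F = 0, G = u^2 + 49, L = 0, M = -7/sqrt(u^2 + 49), N = 0, assemble
  H = (EN − 2FM + GL) / (2(EG − F²)) = 0.
At (u, v) = (15/2, -pi/3): H = 0.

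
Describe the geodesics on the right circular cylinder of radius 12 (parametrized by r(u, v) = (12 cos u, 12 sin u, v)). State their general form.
The cylinder is flat (K = 0) and locally isometric to the plane via the development (u, v) ↦ (12 u, v). Geodesics are the pre-images of straight lines: circles (v constant), vertical lines (u constant), and helices (v = c · u + d) for constants c, d.

A right cylinder has E = 12², F = 0, G = 1, so EG − F² = 12², and L = −12, M = N = 0, giving K = (LN − M²)/(EG − F²) = 0 everywhere. A flat surface is locally isometric to the Euclidean plane via the map (u, v) ↦ (12 u, v). Straight lines in the (x̃, ỹ) plane pull back to: (a) horizontal circles (v = const), (b) vertical generators (u = const), and (c) helices (12 u tan θ = v, i.e. v = c · u + d).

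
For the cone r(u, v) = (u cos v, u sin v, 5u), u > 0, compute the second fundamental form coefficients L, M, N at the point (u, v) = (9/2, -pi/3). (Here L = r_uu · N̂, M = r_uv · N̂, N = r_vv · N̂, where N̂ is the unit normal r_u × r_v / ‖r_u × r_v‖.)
L = 0;  M = 0;  N = 45*sqrt(26)/52

Compute the unit normal N̂(u, v) = (-5*sqrt(26)*u*cos(v)/(26*Abs(u)), -5*sqrt(26)*u*sin(v)/(26*Abs(u)), sqrt(26)*u/(26*Abs(u))), and the second partials r_uu, r_uv, r_vv. Take dot products:
  L(u, v) = r_uu · N̂ = 0,
  M(u, v) = r_uv · N̂ = 0,
  N(u, v) = r_vv · N̂ = 5*sqrt(26)*u^2/(26*Abs(u)).
Evaluating at (u, v) = (9/2, -pi/3):
  L = 0, M = 0, N = 45*sqrt(26)/52.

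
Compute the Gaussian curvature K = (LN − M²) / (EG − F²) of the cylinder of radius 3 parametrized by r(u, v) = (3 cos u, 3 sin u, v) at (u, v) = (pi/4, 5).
K = 0

Coefficients of the first fundamental form: E = 9, F = 0, G = 1.
Coefficients of the second fundamental form: L = -3, M = 0, N = 0.
Assemble K = (LN − M²)/(EG − F²) = 0. At (u, v) = (pi/4, 5): K = 0.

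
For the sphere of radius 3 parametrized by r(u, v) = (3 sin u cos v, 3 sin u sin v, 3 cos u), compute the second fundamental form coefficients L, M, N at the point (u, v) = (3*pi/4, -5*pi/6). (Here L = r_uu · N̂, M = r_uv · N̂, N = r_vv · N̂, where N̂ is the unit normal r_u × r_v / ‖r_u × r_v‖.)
L = -3;  M = 0;  N = -3/2

Compute the unit normal N̂(u, v) = (sin(u)^2*cos(v)/Abs(sin(u)), sin(u)^2*sin(v)/Abs(sin(u)), sin(2*u)/(2*Abs(sin(u)))), and the second partials r_uu, r_uv, r_vv. Take dot products:
  L(u, v) = r_uu · N̂ = -3*sin(u)/Abs(sin(u)),
  M(u, v) = r_uv · N̂ = 0,
  N(u, v) = r_vv · N̂ = -3*sin(u)^3/Abs(sin(u)).
Evaluating at (u, v) = (3*pi/4, -5*pi/6):
  L = -3, M = 0, N = -3/2.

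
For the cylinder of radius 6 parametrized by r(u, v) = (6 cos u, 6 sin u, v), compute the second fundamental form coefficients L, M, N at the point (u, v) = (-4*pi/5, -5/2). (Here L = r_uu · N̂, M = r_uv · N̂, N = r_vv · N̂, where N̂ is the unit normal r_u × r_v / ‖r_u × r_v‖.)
L = -6;  M = 0;  N = 0

Compute the unit normal N̂(u, v) = (cos(u), sin(u), 0), and the second partials r_uu, r_uv, r_vv. Take dot products:
  L(u, v) = r_uu · N̂ = -6,
  M(u, v) = r_uv · N̂ = 0,
  N(u, v) = r_vv · N̂ = 0.
Evaluating at (u, v) = (-4*pi/5, -5/2):
  L = -6, M = 0, N = 0.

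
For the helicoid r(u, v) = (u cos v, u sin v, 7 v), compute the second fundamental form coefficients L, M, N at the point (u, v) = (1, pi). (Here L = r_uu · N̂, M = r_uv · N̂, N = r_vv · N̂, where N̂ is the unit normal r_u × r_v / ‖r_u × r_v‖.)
L = 0;  M = -7*sqrt(2)/10;  N = 0

Compute the unit normal N̂(u, v) = (7*sin(v)/sqrt(u^2 + 49), -7*cos(v)/sqrt(u^2 + 49), u/sqrt(u^2 + 49)), and the second partials r_uu, r_uv, r_vv. Take dot products:
  L(u, v) = r_uu · N̂ = 0,
  M(u, v) = r_uv · N̂ = -7/sqrt(u^2 + 49),
  N(u, v) = r_vv · N̂ = 0.
Evaluating at (u, v) = (1, pi):
  L = 0, M = -7*sqrt(2)/10, N = 0.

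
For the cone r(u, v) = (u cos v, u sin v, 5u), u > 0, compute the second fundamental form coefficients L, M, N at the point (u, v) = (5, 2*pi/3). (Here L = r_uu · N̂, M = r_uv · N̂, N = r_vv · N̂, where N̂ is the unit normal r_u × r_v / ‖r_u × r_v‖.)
L = 0;  M = 0;  N = 25*sqrt(26)/26

Compute the unit normal N̂(u, v) = (-5*sqrt(26)*u*cos(v)/(26*Abs(u)), -5*sqrt(26)*u*sin(v)/(26*Abs(u)), sqrt(26)*u/(26*Abs(u))), and the second partials r_uu, r_uv, r_vv. Take dot products:
  L(u, v) = r_uu · N̂ = 0,
  M(u, v) = r_uv · N̂ = 0,
  N(u, v) = r_vv · N̂ = 5*sqrt(26)*u^2/(26*Abs(u)).
Evaluating at (u, v) = (5, 2*pi/3):
  L = 0, M = 0, N = 25*sqrt(26)/26.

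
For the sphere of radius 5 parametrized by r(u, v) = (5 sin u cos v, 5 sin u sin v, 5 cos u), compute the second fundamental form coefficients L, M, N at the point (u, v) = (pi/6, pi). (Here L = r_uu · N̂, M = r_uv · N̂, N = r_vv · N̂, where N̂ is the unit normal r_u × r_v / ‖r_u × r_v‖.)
L = -5;  M = 0;  N = -5/4

Compute the unit normal N̂(u, v) = (sin(u)^2*cos(v)/Abs(sin(u)), sin(u)^2*sin(v)/Abs(sin(u)), sin(2*u)/(2*Abs(sin(u)))), and the second partials r_uu, r_uv, r_vv. Take dot products:
  L(u, v) = r_uu · N̂ = -5*sin(u)/Abs(sin(u)),
  M(u, v) = r_uv · N̂ = 0,
  N(u, v) = r_vv · N̂ = -5*sin(u)^3/Abs(sin(u)).
Evaluating at (u, v) = (pi/6, pi):
  L = -5, M = 0, N = -5/4.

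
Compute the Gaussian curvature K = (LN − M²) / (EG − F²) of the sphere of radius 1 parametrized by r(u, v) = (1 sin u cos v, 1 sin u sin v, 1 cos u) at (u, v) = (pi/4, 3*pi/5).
K = 1

Coefficients of the first fundamental form: E = 1, F = 0, G = sin(u)^2.
Coefficients of the second fundamental form: L = -sin(u)/Abs(sin(u)), M = 0, N = -sin(u)^3/Abs(sin(u)).
Assemble K = (LN − M²)/(EG − F²) = 1. At (u, v) = (pi/4, 3*pi/5): K = 1.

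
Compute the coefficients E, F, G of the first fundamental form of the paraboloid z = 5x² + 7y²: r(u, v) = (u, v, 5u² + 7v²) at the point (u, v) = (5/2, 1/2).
E = 626;  F = 175;  G = 50

Partials: r_u = (1, 0, 10*u), r_v = (0, 1, 14*v). As functions of (u, v):
  E = r_u · r_u = 100*u^2 + 1,
  F = r_u · r_v = 140*u*v,
  G = r_v · r_v = 196*v^2 + 1.
Evaluating at (u, v) = (5/2, 1/2): E = 626, F = 175, G = 50.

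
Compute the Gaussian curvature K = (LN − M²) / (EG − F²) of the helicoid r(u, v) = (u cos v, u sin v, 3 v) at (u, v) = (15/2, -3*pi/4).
K = -16/7569

Coefficients of the first fundamental form: E = 1, F = 0, G = u^2 + 9.
Coefficients of the second fundamental form: L = 0, M = -3/sqrt(u^2 + 9), N = 0.
Assemble K = (LN − M²)/(EG − F²) = -9/(u^2 + 9)^2. At (u, v) = (15/2, -3*pi/4): K = -16/7569.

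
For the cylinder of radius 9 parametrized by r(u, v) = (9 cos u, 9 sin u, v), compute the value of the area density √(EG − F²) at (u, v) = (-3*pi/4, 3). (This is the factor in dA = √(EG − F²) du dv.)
√(EG − F²)|_{(-3*pi/4, 3)} = 9

E = 81, F = 0, G = 1, so EG − F² = 81. Taking the positive square root: √(EG − F²) = 9. At (u, v) = (-3*pi/4, 3): 9.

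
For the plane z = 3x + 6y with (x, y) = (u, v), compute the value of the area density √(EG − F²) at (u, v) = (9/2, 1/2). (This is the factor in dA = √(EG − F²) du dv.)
√(EG − F²)|_{(9/2, 1/2)} = sqrt(46)

E = 10, F = 18, G = 37, so EG − F² = 46. Taking the positive square root: √(EG − F²) = sqrt(46). At (u, v) = (9/2, 1/2): sqrt(46).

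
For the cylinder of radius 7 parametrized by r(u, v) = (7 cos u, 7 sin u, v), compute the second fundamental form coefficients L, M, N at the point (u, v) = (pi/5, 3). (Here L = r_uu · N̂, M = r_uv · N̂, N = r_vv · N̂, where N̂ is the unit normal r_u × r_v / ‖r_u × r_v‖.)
L = -7;  M = 0;  N = 0

Compute the unit normal N̂(u, v) = (cos(u), sin(u), 0), and the second partials r_uu, r_uv, r_vv. Take dot products:
  L(u, v) = r_uu · N̂ = -7,
  M(u, v) = r_uv · N̂ = 0,
  N(u, v) = r_vv · N̂ = 0.
Evaluating at (u, v) = (pi/5, 3):
  L = -7, M = 0, N = 0.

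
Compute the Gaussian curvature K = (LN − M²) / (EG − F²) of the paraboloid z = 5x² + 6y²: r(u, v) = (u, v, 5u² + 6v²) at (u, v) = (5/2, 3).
K = 30/923521

Coefficients of the first fundamental form: E = 100*u^2 + 1, F = 120*u*v, G = 144*v^2 + 1.
Coefficients of the second fundamental form: L = 10/sqrt(100*u^2 + 144*v^2 + 1), M = 0, N = 12/sqrt(100*u^2 + 144*v^2 + 1).
Assemble K = (LN − M²)/(EG − F²) = 120/(10000*u^4 + 28800*u^2*v^2 + 200*u^2 + 20736*v^4 + 288*v^2 + 1). At (u, v) = (5/2, 3): K = 30/923521.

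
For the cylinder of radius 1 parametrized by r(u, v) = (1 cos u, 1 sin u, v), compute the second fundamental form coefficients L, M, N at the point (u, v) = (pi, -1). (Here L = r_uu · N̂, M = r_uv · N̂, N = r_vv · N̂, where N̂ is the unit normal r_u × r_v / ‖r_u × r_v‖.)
L = -1;  M = 0;  N = 0

Compute the unit normal N̂(u, v) = (cos(u), sin(u), 0), and the second partials r_uu, r_uv, r_vv. Take dot products:
  L(u, v) = r_uu · N̂ = -1,
  M(u, v) = r_uv · N̂ = 0,
  N(u, v) = r_vv · N̂ = 0.
Evaluating at (u, v) = (pi, -1):
  L = -1, M = 0, N = 0.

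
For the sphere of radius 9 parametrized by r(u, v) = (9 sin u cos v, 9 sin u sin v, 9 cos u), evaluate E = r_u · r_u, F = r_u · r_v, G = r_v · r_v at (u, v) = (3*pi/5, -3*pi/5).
E = 81;  F = 0;  G = 81*sqrt(5)/8 + 405/8

Partials: r_u = (9*cos(u)*cos(v), 9*sin(v)*cos(u), -9*sin(u)), r_v = (-9*sin(u)*sin(v), 9*sin(u)*cos(v), 0). As functions of (u, v):
  E = r_u · r_u = 81,
  F = r_u · r_v = 0,
  G = r_v · r_v = 81*sin(u)^2.
Evaluating at (u, v) = (3*pi/5, -3*pi/5): E = 81, F = 0, G = 81*sqrt(5)/8 + 405/8.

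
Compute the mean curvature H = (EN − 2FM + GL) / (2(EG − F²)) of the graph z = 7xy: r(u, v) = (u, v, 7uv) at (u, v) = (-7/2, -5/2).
H = -2401*sqrt(30)/119790

With E = 49*v^2 + 1, F = 49*u*v, G = 49*u^2 + 1, L = 0, M = 7/sqrt(49*u^2 + 49*v^2 + 1), N = 0, assemble
  H = (EN − 2FM + GL) / (2(EG − F²)) = -343*u*v/(49*u^2 + 49*v^2 + 1)^(3/2).
At (u, v) = (-7/2, -5/2): H = -2401*sqrt(30)/119790.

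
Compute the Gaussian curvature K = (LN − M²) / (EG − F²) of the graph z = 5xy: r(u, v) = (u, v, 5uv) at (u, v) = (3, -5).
K = -25/724201

Coefficients of the first fundamental form: E = 25*v^2 + 1, F = 25*u*v, G = 25*u^2 + 1.
Coefficients of the second fundamental form: L = 0, M = 5/sqrt(25*u^2 + 25*v^2 + 1), N = 0.
Assemble K = (LN − M²)/(EG − F²) = -25/(625*u^4 + 1250*u^2*v^2 + 50*u^2 + 625*v^4 + 50*v^2 + 1). At (u, v) = (3, -5): K = -25/724201.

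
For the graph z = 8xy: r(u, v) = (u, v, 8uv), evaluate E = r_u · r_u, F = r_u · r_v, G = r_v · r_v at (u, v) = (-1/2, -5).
E = 1601;  F = 160;  G = 17

Partials: r_u = (1, 0, 8*v), r_v = (0, 1, 8*u). As functions of (u, v):
  E = r_u · r_u = 64*v^2 + 1,
  F = r_u · r_v = 64*u*v,
  G = r_v · r_v = 64*u^2 + 1.
Evaluating at (u, v) = (-1/2, -5): E = 1601, F = 160, G = 17.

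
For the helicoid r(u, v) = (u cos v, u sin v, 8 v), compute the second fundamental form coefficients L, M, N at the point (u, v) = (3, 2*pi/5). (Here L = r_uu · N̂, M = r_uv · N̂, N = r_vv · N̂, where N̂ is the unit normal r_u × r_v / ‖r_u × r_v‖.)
L = 0;  M = -8*sqrt(73)/73;  N = 0

Compute the unit normal N̂(u, v) = (8*sin(v)/sqrt(u^2 + 64), -8*cos(v)/sqrt(u^2 + 64), u/sqrt(u^2 + 64)), and the second partials r_uu, r_uv, r_vv. Take dot products:
  L(u, v) = r_uu · N̂ = 0,
  M(u, v) = r_uv · N̂ = -8/sqrt(u^2 + 64),
  N(u, v) = r_vv · N̂ = 0.
Evaluating at (u, v) = (3, 2*pi/5):
  L = 0, M = -8*sqrt(73)/73, N = 0.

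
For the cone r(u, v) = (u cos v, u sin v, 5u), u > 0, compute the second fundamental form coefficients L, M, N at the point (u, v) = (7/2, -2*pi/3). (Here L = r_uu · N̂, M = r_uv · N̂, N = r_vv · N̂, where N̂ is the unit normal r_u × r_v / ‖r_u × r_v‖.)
L = 0;  M = 0;  N = 35*sqrt(26)/52

Compute the unit normal N̂(u, v) = (-5*sqrt(26)*u*cos(v)/(26*Abs(u)), -5*sqrt(26)*u*sin(v)/(26*Abs(u)), sqrt(26)*u/(26*Abs(u))), and the second partials r_uu, r_uv, r_vv. Take dot products:
  L(u, v) = r_uu · N̂ = 0,
  M(u, v) = r_uv · N̂ = 0,
  N(u, v) = r_vv · N̂ = 5*sqrt(26)*u^2/(26*Abs(u)).
Evaluating at (u, v) = (7/2, -2*pi/3):
  L = 0, M = 0, N = 35*sqrt(26)/52.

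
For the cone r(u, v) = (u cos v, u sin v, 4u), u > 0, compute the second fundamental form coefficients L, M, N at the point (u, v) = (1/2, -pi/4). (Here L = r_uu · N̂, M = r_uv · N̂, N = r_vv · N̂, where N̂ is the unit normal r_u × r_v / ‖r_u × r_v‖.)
L = 0;  M = 0;  N = 2*sqrt(17)/17

Compute the unit normal N̂(u, v) = (-4*sqrt(17)*u*cos(v)/(17*Abs(u)), -4*sqrt(17)*u*sin(v)/(17*Abs(u)), sqrt(17)*u/(17*Abs(u))), and the second partials r_uu, r_uv, r_vv. Take dot products:
  L(u, v) = r_uu · N̂ = 0,
  M(u, v) = r_uv · N̂ = 0,
  N(u, v) = r_vv · N̂ = 4*sqrt(17)*u^2/(17*Abs(u)).
Evaluating at (u, v) = (1/2, -pi/4):
  L = 0, M = 0, N = 2*sqrt(17)/17.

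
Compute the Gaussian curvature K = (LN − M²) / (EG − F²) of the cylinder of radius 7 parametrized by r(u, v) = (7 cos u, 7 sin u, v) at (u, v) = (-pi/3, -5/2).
K = 0

Coefficients of the first fundamental form: E = 49, F = 0, G = 1.
Coefficients of the second fundamental form: L = -7, M = 0, N = 0.
Assemble K = (LN − M²)/(EG − F²) = 0. At (u, v) = (-pi/3, -5/2): K = 0.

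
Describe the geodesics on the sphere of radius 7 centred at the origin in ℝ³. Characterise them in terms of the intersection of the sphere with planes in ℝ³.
Geodesics on the sphere of radius 7 are great circles — circles of radius 7 obtained as the intersection of the sphere with planes through the origin (the centre of the sphere).

A curve α(t) of nonzero constant speed on the sphere of radius 7 is a geodesic iff its acceleration α̈ is everywhere normal to the surface, i.e. parallel to the radial vector α(t). Then d/dt(α × α̇) = α̇ × α̇ + α × α̈ = 0, so α × α̇ is a constant vector n ≠ 0 and α(t) · n = 0 for all t: α lies in the plane through the origin with normal n. The intersection of that plane with the sphere is a circle of radius 7 (a great circle). Conversely, a great circle traversed at constant speed has centripetal acceleration pointing at the origin, hence normal to the sphere, so every great circle is a geodesic.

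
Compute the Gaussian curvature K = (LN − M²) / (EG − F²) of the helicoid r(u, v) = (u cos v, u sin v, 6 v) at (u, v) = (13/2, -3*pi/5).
K = -576/97969

Coefficients of the first fundamental form: E = 1, F = 0, G = u^2 + 36.
Coefficients of the second fundamental form: L = 0, M = -6/sqrt(u^2 + 36), N = 0.
Assemble K = (LN − M²)/(EG − F²) = -36/(u^2 + 36)^2. At (u, v) = (13/2, -3*pi/5): K = -576/97969.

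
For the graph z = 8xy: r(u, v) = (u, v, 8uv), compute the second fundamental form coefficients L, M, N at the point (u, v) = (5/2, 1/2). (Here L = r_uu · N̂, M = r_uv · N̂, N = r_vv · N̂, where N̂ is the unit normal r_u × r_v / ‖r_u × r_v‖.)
L = 0;  M = 8*sqrt(417)/417;  N = 0

Compute the unit normal N̂(u, v) = (-8*v/sqrt(64*u^2 + 64*v^2 + 1), -8*u/sqrt(64*u^2 + 64*v^2 + 1), 1/sqrt(64*u^2 + 64*v^2 + 1)), and the second partials r_uu, r_uv, r_vv. Take dot products:
  L(u, v) = r_uu · N̂ = 0,
  M(u, v) = r_uv · N̂ = 8/sqrt(64*u^2 + 64*v^2 + 1),
  N(u, v) = r_vv · N̂ = 0.
Evaluating at (u, v) = (5/2, 1/2):
  L = 0, M = 8*sqrt(417)/417, N = 0.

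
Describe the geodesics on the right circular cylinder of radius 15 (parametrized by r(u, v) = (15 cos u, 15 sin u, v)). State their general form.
The cylinder is flat (K = 0) and locally isometric to the plane via the development (u, v) ↦ (15 u, v). Geodesics are the pre-images of straight lines: circles (v constant), vertical lines (u constant), and helices (v = c · u + d) for constants c, d.

A right cylinder has E = 15², F = 0, G = 1, so EG − F² = 15², and L = −15, M = N = 0, giving K = (LN − M²)/(EG − F²) = 0 everywhere. A flat surface is locally isometric to the Euclidean plane via the map (u, v) ↦ (15 u, v). Straight lines in the (x̃, ỹ) plane pull back to: (a) horizontal circles (v = const), (b) vertical generators (u = const), and (c) helices (15 u tan θ = v, i.e. v = c · u + d).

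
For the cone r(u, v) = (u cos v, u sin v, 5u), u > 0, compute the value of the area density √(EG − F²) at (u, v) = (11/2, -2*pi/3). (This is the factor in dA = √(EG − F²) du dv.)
√(EG − F²)|_{(11/2, -2*pi/3)} = 11*sqrt(26)/2

E = 26, F = 0, G = u^2, so EG − F² = 26*u^2. Taking the positive square root: √(EG − F²) = sqrt(26)*Abs(u). At (u, v) = (11/2, -2*pi/3): 11*sqrt(26)/2.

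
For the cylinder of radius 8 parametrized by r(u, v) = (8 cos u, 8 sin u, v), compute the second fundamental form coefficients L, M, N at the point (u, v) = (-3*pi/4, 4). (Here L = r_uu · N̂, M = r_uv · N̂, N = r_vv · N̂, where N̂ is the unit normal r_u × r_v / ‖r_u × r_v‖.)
L = -8;  M = 0;  N = 0

Compute the unit normal N̂(u, v) = (cos(u), sin(u), 0), and the second partials r_uu, r_uv, r_vv. Take dot products:
  L(u, v) = r_uu · N̂ = -8,
  M(u, v) = r_uv · N̂ = 0,
  N(u, v) = r_vv · N̂ = 0.
Evaluating at (u, v) = (-3*pi/4, 4):
  L = -8, M = 0, N = 0.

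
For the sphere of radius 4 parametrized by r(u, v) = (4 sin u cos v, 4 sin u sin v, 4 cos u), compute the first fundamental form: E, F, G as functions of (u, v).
E = 16;  F = 0;  G = 16*sin(u)^2

Compute partials: r_u = (4*cos(u)*cos(v), 4*sin(v)*cos(u), -4*sin(u)), r_v = (-4*sin(u)*sin(v), 4*sin(u)*cos(v), 0). Then
  E = r_u · r_u = 16,
  F = r_u · r_v = 0,
  G = r_v · r_v = 16*sin(u)^2.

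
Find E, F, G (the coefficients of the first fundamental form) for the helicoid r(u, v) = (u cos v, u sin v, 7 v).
E = 1;  F = 0;  G = u^2 + 49

Compute partials: r_u = (cos(v), sin(v), 0), r_v = (-u*sin(v), u*cos(v), 7). Then
  E = r_u · r_u = 1,
  F = r_u · r_v = 0,
  G = r_v · r_v = u^2 + 49.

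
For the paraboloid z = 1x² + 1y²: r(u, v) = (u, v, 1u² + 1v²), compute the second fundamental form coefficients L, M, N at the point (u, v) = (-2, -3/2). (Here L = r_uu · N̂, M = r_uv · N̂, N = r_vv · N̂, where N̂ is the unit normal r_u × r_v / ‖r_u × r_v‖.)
L = sqrt(26)/13;  M = 0;  N = sqrt(26)/13

Compute the unit normal N̂(u, v) = (-2*u/sqrt(4*u^2 + 4*v^2 + 1), -2*v/sqrt(4*u^2 + 4*v^2 + 1), 1/sqrt(4*u^2 + 4*v^2 + 1)), and the second partials r_uu, r_uv, r_vv. Take dot products:
  L(u, v) = r_uu · N̂ = 2/sqrt(4*u^2 + 4*v^2 + 1),
  M(u, v) = r_uv · N̂ = 0,
  N(u, v) = r_vv · N̂ = 2/sqrt(4*u^2 + 4*v^2 + 1).
Evaluating at (u, v) = (-2, -3/2):
  L = sqrt(26)/13, M = 0, N = sqrt(26)/13.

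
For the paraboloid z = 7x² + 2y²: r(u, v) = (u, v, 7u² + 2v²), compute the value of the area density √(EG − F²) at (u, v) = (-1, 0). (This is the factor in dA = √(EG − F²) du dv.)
√(EG − F²)|_{(-1, 0)} = sqrt(197)

E = 196*u^2 + 1, F = 56*u*v, G = 16*v^2 + 1, so EG − F² = 196*u^2 + 16*v^2 + 1. Taking the positive square root: √(EG − F²) = sqrt(196*u^2 + 16*v^2 + 1). At (u, v) = (-1, 0): sqrt(197).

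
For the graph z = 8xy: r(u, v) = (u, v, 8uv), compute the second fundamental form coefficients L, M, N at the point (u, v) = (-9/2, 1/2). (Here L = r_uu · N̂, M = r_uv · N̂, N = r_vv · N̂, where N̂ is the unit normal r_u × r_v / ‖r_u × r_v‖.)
L = 0;  M = 8*sqrt(1313)/1313;  N = 0

Compute the unit normal N̂(u, v) = (-8*v/sqrt(64*u^2 + 64*v^2 + 1), -8*u/sqrt(64*u^2 + 64*v^2 + 1), 1/sqrt(64*u^2 + 64*v^2 + 1)), and the second partials r_uu, r_uv, r_vv. Take dot products:
  L(u, v) = r_uu · N̂ = 0,
  M(u, v) = r_uv · N̂ = 8/sqrt(64*u^2 + 64*v^2 + 1),
  N(u, v) = r_vv · N̂ = 0.
Evaluating at (u, v) = (-9/2, 1/2):
  L = 0, M = 8*sqrt(1313)/1313, N = 0.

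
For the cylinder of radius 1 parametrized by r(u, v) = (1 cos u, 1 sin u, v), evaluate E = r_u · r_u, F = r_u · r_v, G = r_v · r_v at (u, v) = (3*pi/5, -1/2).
E = 1;  F = 0;  G = 1

Partials: r_u = (-sin(u), cos(u), 0), r_v = (0, 0, 1). As functions of (u, v):
  E = r_u · r_u = 1,
  F = r_u · r_v = 0,
  G = r_v · r_v = 1.
Evaluating at (u, v) = (3*pi/5, -1/2): E = 1, F = 0, G = 1.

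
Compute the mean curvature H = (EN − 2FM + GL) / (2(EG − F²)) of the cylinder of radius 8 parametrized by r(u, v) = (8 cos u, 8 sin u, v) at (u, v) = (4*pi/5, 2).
H = -1/16

With E = 64, F = 0, G = 1, L = -8, M = 0, N = 0, assemble
  H = (EN − 2FM + GL) / (2(EG − F²)) = -1/16.
At (u, v) = (4*pi/5, 2): H = -1/16.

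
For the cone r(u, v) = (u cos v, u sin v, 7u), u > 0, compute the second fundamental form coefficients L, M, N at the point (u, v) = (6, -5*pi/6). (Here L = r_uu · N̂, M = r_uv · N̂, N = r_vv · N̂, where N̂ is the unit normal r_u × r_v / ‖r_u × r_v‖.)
L = 0;  M = 0;  N = 21*sqrt(2)/5

Compute the unit normal N̂(u, v) = (-7*sqrt(2)*u*cos(v)/(10*Abs(u)), -7*sqrt(2)*u*sin(v)/(10*Abs(u)), sqrt(2)*u/(10*Abs(u))), and the second partials r_uu, r_uv, r_vv. Take dot products:
  L(u, v) = r_uu · N̂ = 0,
  M(u, v) = r_uv · N̂ = 0,
  N(u, v) = r_vv · N̂ = 7*sqrt(2)*u^2/(10*Abs(u)).
Evaluating at (u, v) = (6, -5*pi/6):
  L = 0, M = 0, N = 21*sqrt(2)/5.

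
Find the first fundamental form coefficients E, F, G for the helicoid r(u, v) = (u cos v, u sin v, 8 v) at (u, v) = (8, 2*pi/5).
E = 1;  F = 0;  G = 128

Partials: r_u = (cos(v), sin(v), 0), r_v = (-u*sin(v), u*cos(v), 8). As functions of (u, v):
  E = r_u · r_u = 1,
  F = r_u · r_v = 0,
  G = r_v · r_v = u^2 + 64.
Evaluating at (u, v) = (8, 2*pi/5): E = 1, F = 0, G = 128.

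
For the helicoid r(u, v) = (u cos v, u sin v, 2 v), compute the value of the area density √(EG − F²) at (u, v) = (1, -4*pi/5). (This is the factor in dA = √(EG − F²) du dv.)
√(EG − F²)|_{(1, -4*pi/5)} = sqrt(5)

E = 1, F = 0, G = u^2 + 4, so EG − F² = u^2 + 4. Taking the positive square root: √(EG − F²) = sqrt(u^2 + 4). At (u, v) = (1, -4*pi/5): sqrt(5).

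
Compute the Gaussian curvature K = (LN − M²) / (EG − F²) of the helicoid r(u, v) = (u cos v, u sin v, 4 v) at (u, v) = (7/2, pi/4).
K = -256/12769

Coefficients of the first fundamental form: E = 1, F = 0, G = u^2 + 16.
Coefficients of the second fundamental form: L = 0, M = -4/sqrt(u^2 + 16), N = 0.
Assemble K = (LN − M²)/(EG − F²) = -16/(u^2 + 16)^2. At (u, v) = (7/2, pi/4): K = -256/12769.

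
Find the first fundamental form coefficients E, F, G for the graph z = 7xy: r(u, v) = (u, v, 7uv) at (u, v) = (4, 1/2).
E = 53/4;  F = 98;  G = 785

Partials: r_u = (1, 0, 7*v), r_v = (0, 1, 7*u). As functions of (u, v):
  E = r_u · r_u = 49*v^2 + 1,
  F = r_u · r_v = 49*u*v,
  G = r_v · r_v = 49*u^2 + 1.
Evaluating at (u, v) = (4, 1/2): E = 53/4, F = 98, G = 785.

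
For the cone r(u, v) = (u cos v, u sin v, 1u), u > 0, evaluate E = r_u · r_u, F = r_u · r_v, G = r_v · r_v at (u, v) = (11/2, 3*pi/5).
E = 2;  F = 0;  G = 121/4

Partials: r_u = (cos(v), sin(v), 1), r_v = (-u*sin(v), u*cos(v), 0). As functions of (u, v):
  E = r_u · r_u = 2,
  F = r_u · r_v = 0,
  G = r_v · r_v = u^2.
Evaluating at (u, v) = (11/2, 3*pi/5): E = 2, F = 0, G = 121/4.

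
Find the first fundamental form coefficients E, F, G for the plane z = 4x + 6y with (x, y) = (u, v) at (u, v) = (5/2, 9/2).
E = 17;  F = 24;  G = 37

Partials: r_u = (1, 0, 4), r_v = (0, 1, 6). As functions of (u, v):
  E = r_u · r_u = 17,
  F = r_u · r_v = 24,
  G = r_v · r_v = 37.
Evaluating at (u, v) = (5/2, 9/2): E = 17, F = 24, G = 37.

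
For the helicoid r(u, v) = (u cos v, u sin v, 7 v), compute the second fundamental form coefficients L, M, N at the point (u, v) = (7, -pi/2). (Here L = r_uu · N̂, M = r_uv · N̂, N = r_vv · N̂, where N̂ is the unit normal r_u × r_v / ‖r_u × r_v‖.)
L = 0;  M = -sqrt(2)/2;  N = 0

Compute the unit normal N̂(u, v) = (7*sin(v)/sqrt(u^2 + 49), -7*cos(v)/sqrt(u^2 + 49), u/sqrt(u^2 + 49)), and the second partials r_uu, r_uv, r_vv. Take dot products:
  L(u, v) = r_uu · N̂ = 0,
  M(u, v) = r_uv · N̂ = -7/sqrt(u^2 + 49),
  N(u, v) = r_vv · N̂ = 0.
Evaluating at (u, v) = (7, -pi/2):
  L = 0, M = -sqrt(2)/2, N = 0.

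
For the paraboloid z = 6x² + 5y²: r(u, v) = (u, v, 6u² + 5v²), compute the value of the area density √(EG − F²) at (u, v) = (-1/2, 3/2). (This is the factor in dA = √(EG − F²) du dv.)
√(EG − F²)|_{(-1/2, 3/2)} = sqrt(262)

E = 144*u^2 + 1, F = 120*u*v, G = 100*v^2 + 1, so EG − F² = 144*u^2 + 100*v^2 + 1. Taking the positive square root: √(EG − F²) = sqrt(144*u^2 + 100*v^2 + 1). At (u, v) = (-1/2, 3/2): sqrt(262).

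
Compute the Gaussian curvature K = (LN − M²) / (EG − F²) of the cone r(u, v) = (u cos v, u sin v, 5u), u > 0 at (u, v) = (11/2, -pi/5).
K = 0

Coefficients of the first fundamental form: E = 26, F = 0, G = u^2.
Coefficients of the second fundamental form: L = 0, M = 0, N = 5*sqrt(26)*u^2/(26*Abs(u)).
Assemble K = (LN − M²)/(EG − F²) = 0. At (u, v) = (11/2, -pi/5): K = 0.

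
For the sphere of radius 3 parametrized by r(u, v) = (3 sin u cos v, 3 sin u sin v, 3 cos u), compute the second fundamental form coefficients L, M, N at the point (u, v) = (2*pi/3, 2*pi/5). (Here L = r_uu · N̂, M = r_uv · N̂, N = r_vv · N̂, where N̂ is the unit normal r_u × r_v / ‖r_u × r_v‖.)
L = -3;  M = 0;  N = -9/4

Compute the unit normal N̂(u, v) = (sin(u)^2*cos(v)/Abs(sin(u)), sin(u)^2*sin(v)/Abs(sin(u)), sin(2*u)/(2*Abs(sin(u)))), and the second partials r_uu, r_uv, r_vv. Take dot products:
  L(u, v) = r_uu · N̂ = -3*sin(u)/Abs(sin(u)),
  M(u, v) = r_uv · N̂ = 0,
  N(u, v) = r_vv · N̂ = -3*sin(u)^3/Abs(sin(u)).
Evaluating at (u, v) = (2*pi/3, 2*pi/5):
  L = -3, M = 0, N = -9/4.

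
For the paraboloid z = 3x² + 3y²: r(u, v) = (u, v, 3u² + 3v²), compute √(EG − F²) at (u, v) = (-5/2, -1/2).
√(EG − F²)|_{(-5/2, -1/2)} = sqrt(235)

E = 36*u^2 + 1, F = 36*u*v, G = 36*v^2 + 1; EG − F² = 36*u^2 + 36*v^2 + 1; √(EG − F²) = sqrt(36*u^2 + 36*v^2 + 1). At the given point: sqrt(235).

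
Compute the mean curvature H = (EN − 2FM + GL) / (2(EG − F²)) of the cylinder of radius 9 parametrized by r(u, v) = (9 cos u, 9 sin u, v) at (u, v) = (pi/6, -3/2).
H = -1/18

With E = 81, F = 0, G = 1, L = -9, M = 0, N = 0, assemble
  H = (EN − 2FM + GL) / (2(EG − F²)) = -1/18.
At (u, v) = (pi/6, -3/2): H = -1/18.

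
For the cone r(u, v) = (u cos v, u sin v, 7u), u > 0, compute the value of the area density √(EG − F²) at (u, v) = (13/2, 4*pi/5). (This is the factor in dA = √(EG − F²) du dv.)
√(EG − F²)|_{(13/2, 4*pi/5)} = 65*sqrt(2)/2

E = 50, F = 0, G = u^2, so EG − F² = 50*u^2. Taking the positive square root: √(EG − F²) = 5*sqrt(2)*Abs(u). At (u, v) = (13/2, 4*pi/5): 65*sqrt(2)/2.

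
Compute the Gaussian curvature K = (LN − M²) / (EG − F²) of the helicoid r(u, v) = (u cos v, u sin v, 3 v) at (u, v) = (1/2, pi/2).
K = -144/1369

Coefficients of the first fundamental form: E = 1, F = 0, G = u^2 + 9.
Coefficients of the second fundamental form: L = 0, M = -3/sqrt(u^2 + 9), N = 0.
Assemble K = (LN − M²)/(EG − F²) = -9/(u^2 + 9)^2. At (u, v) = (1/2, pi/2): K = -144/1369.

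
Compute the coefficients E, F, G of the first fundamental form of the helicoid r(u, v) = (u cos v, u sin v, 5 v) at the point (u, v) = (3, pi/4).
E = 1;  F = 0;  G = 34

Partials: r_u = (cos(v), sin(v), 0), r_v = (-u*sin(v), u*cos(v), 5). As functions of (u, v):
  E = r_u · r_u = 1,
  F = r_u · r_v = 0,
  G = r_v · r_v = u^2 + 25.
Evaluating at (u, v) = (3, pi/4): E = 1, F = 0, G = 34.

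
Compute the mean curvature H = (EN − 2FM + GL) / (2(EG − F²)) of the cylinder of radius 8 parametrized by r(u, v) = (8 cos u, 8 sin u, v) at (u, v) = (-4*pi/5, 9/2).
H = -1/16

With E = 64, F = 0, G = 1, L = -8, M = 0, N = 0, assemble
  H = (EN − 2FM + GL) / (2(EG − F²)) = -1/16.
At (u, v) = (-4*pi/5, 9/2): H = -1/16.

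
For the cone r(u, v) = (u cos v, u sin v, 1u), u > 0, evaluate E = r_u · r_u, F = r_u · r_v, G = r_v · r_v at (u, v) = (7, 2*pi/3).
E = 2;  F = 0;  G = 49

Partials: r_u = (cos(v), sin(v), 1), r_v = (-u*sin(v), u*cos(v), 0). As functions of (u, v):
  E = r_u · r_u = 2,
  F = r_u · r_v = 0,
  G = r_v · r_v = u^2.
Evaluating at (u, v) = (7, 2*pi/3): E = 2, F = 0, G = 49.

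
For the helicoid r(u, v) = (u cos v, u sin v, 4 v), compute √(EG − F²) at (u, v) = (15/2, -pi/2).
√(EG − F²)|_{(15/2, -pi/2)} = 17/2

E = 1, F = 0, G = u^2 + 16; EG − F² = u^2 + 16; √(EG − F²) = sqrt(u^2 + 16). At the given point: 17/2.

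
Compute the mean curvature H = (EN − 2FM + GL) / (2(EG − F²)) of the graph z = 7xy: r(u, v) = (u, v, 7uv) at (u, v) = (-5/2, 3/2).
H = 1029*sqrt(1670)/278890

With E = 49*v^2 + 1, F = 49*u*v, G = 49*u^2 + 1, L = 0, M = 7/sqrt(49*u^2 + 49*v^2 + 1), N = 0, assemble
  H = (EN − 2FM + GL) / (2(EG − F²)) = -343*u*v/(49*u^2 + 49*v^2 + 1)^(3/2).
At (u, v) = (-5/2, 3/2): H = 1029*sqrt(1670)/278890.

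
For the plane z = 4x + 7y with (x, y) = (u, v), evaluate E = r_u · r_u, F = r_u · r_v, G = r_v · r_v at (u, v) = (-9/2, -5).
E = 17;  F = 28;  G = 50

Partials: r_u = (1, 0, 4), r_v = (0, 1, 7). As functions of (u, v):
  E = r_u · r_u = 17,
  F = r_u · r_v = 28,
  G = r_v · r_v = 50.
Evaluating at (u, v) = (-9/2, -5): E = 17, F = 28, G = 50.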